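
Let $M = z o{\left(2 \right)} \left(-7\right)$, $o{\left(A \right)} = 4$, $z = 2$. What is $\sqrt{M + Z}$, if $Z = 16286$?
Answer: $\sqrt{16230} \approx 127.4$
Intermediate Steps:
$M = -56$ ($M = 2 \cdot 4 \left(-7\right) = 8 \left(-7\right) = -56$)
$\sqrt{M + Z} = \sqrt{-56 + 16286} = \sqrt{16230}$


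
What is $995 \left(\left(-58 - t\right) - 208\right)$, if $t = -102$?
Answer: $-163180$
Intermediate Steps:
$995 \left(\left(-58 - t\right) - 208\right) = 995 \left(\left(-58 - -102\right) - 208\right) = 995 \left(\left(-58 + 102\right) - 208\right) = 995 \left(44 - 208\right) = 995 \left(-164\right) = -163180$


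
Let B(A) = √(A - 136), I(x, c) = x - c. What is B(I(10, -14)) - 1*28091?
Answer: -28091 + 4*I*√7 ≈ -28091.0 + 10.583*I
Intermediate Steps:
B(A) = √(-136 + A)
B(I(10, -14)) - 1*28091 = √(-136 + (10 - 1*(-14))) - 1*28091 = √(-136 + (10 + 14)) - 28091 = √(-136 + 24) - 28091 = √(-112) - 28091 = 4*I*√7 - 28091 = -28091 + 4*I*√7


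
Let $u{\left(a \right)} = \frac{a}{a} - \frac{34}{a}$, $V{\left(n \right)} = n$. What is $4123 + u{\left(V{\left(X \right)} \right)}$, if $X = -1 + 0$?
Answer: $4158$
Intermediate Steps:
$X = -1$
$u{\left(a \right)} = 1 - \frac{34}{a}$
$4123 + u{\left(V{\left(X \right)} \right)} = 4123 + \frac{-34 - 1}{-1} = 4123 - -35 = 4123 + 35 = 4158$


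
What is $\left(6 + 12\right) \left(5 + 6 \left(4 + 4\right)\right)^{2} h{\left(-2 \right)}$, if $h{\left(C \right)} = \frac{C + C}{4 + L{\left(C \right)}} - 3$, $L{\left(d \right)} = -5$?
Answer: $50562$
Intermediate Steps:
$h{\left(C \right)} = -3 - 2 C$ ($h{\left(C \right)} = \frac{C + C}{4 - 5} - 3 = \frac{2 C}{-1} - 3 = 2 C \left(-1\right) - 3 = - 2 C - 3 = -3 - 2 C$)
$\left(6 + 12\right) \left(5 + 6 \left(4 + 4\right)\right)^{2} h{\left(-2 \right)} = \left(6 + 12\right) \left(5 + 6 \left(4 + 4\right)\right)^{2} \left(-3 - -4\right) = 18 \left(5 + 6 \cdot 8\right)^{2} \left(-3 + 4\right) = 18 \left(5 + 48\right)^{2} \cdot 1 = 18 \cdot 53^{2} \cdot 1 = 18 \cdot 2809 \cdot 1 = 50562 \cdot 1 = 50562$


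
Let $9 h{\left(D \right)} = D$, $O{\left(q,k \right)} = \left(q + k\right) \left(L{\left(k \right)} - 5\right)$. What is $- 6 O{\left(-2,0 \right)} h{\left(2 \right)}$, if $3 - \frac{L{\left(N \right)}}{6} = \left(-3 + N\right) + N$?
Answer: $\frac{248}{3} \approx 82.667$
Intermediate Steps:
$L{\left(N \right)} = 36 - 12 N$ ($L{\left(N \right)} = 18 - 6 \left(\left(-3 + N\right) + N\right) = 18 - 6 \left(-3 + 2 N\right) = 18 - \left(-18 + 12 N\right) = 36 - 12 N$)
$O{\left(q,k \right)} = \left(31 - 12 k\right) \left(k + q\right)$ ($O{\left(q,k \right)} = \left(q + k\right) \left(\left(36 - 12 k\right) - 5\right) = \left(k + q\right) \left(31 - 12 k\right) = \left(31 - 12 k\right) \left(k + q\right)$)
$h{\left(D \right)} = \frac{D}{9}$
$- 6 O{\left(-2,0 \right)} h{\left(2 \right)} = - 6 \left(- 12 \cdot 0^{2} + 31 \cdot 0 + 31 \left(-2\right) - 0 \left(-2\right)\right) \frac{1}{9} \cdot 2 = - 6 \left(\left(-12\right) 0 + 0 - 62 + 0\right) \frac{2}{9} = - 6 \left(0 + 0 - 62 + 0\right) \frac{2}{9} = \left(-6\right) \left(-62\right) \frac{2}{9} = 372 \cdot \frac{2}{9} = \frac{248}{3}$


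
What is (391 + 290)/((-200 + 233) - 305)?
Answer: -681/272 ≈ -2.5037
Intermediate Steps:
(391 + 290)/((-200 + 233) - 305) = 681/(33 - 305) = 681/(-272) = 681*(-1/272) = -681/272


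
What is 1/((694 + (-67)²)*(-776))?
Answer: -1/4022008 ≈ -2.4863e-7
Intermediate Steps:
1/((694 + (-67)²)*(-776)) = -1/776/(694 + 4489) = -1/776/5183 = (1/5183)*(-1/776) = -1/4022008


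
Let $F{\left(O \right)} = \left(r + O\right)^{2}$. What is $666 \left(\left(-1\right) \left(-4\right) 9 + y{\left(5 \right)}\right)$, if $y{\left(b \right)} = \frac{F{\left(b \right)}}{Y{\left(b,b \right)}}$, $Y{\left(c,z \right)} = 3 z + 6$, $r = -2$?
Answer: $\frac{169830}{7} \approx 24261.0$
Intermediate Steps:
$Y{\left(c,z \right)} = 6 + 3 z$
$F{\left(O \right)} = \left(-2 + O\right)^{2}$
$y{\left(b \right)} = \frac{\left(-2 + b\right)^{2}}{6 + 3 b}$
$666 \left(\left(-1\right) \left(-4\right) 9 + y{\left(5 \right)}\right) = 666 \left(\left(-1\right) \left(-4\right) 9 + \frac{\left(-2 + 5\right)^{2}}{3 \left(2 + 5\right)}\right) = 666 \left(4 \cdot 9 + \frac{3^{2}}{3 \cdot 7}\right) = 666 \left(36 + \frac{1}{3} \cdot 9 \cdot \frac{1}{7}\right) = 666 \left(36 + \frac{3}{7}\right) = 666 \cdot \frac{255}{7} = \frac{169830}{7}$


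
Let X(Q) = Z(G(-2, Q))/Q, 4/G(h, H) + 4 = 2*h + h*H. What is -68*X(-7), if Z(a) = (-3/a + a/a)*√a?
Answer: -34*√6/3 ≈ -27.761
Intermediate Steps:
G(h, H) = 4/(-4 + 2*h + H*h) (G(h, H) = 4/(-4 + (2*h + h*H)) = 4/(-4 + (2*h + H*h)) = 4/(-4 + 2*h + H*h))
Z(a) = √a*(1 - 3/a) (Z(a) = (-3/a + 1)*√a = (1 - 3/a)*√a = √a*(1 - 3/a))
X(Q) = (-3 + 4/(-8 - 2*Q))/(2*Q*√(1/(-8 - 2*Q))) (X(Q) = ((-3 + 4/(-4 + 2*(-2) + Q*(-2)))/√(4/(-4 + 2*(-2) + Q*(-2))))/Q = ((-3 + 4/(-4 - 4 - 2*Q))/√(4/(-4 - 4 - 2*Q)))/Q = ((-3 + 4/(-8 - 2*Q))/√(4/(-8 - 2*Q)))/Q = ((1/(2*√(1/(-8 - 2*Q))))*(-3 + 4/(-8 - 2*Q)))/Q = ((-3 + 4/(-8 - 2*Q))/(2*√(1/(-8 - 2*Q))))/Q = (-3 + 4/(-8 - 2*Q))/(2*Q*√(1/(-8 - 2*Q))))
-68*X(-7) = -34*√2*(14 + 3*(-7))/((-7)*√(1/(-4 - 1*(-7)))*(-4 - 1*(-7))) = -34*√2*(-1)*(14 - 21)/(7*√(1/(-4 + 7))*(-4 + 7)) = -34*√2*(-1)*(-7)/(7*√(1/3)*3) = -34*√2*(-1)*(-7)/(7*3^(-½)*3) = -34*√2*(-1)*√3*(-7)/(7*3) = -34*√6/3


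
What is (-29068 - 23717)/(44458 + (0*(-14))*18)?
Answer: -52785/44458 ≈ -1.1873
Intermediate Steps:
(-29068 - 23717)/(44458 + (0*(-14))*18) = -52785/(44458 + 0*18) = -52785/(44458 + 0) = -52785/44458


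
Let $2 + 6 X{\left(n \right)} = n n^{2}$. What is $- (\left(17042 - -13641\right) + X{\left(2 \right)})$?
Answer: $-30684$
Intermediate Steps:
$X{\left(n \right)} = - \frac{1}{3} + \frac{n^{3}}{6}$ ($X{\left(n \right)} = - \frac{1}{3} + \frac{n n^{2}}{6} = - \frac{1}{3} + \frac{n^{3}}{6}$)
$- (\left(17042 - -13641\right) + X{\left(2 \right)}) = - (\left(17042 - -13641\right) - \left(\frac{1}{3} - \frac{2^{3}}{6}\right)) = - (\left(17042 + 13641\right) + \left(- \frac{1}{3} + \frac{1}{6} \cdot 8\right)) = - (30683 + \left(- \frac{1}{3} + \frac{4}{3}\right)) = - (30683 + 1) = \left(-1\right) 30684 = -30684$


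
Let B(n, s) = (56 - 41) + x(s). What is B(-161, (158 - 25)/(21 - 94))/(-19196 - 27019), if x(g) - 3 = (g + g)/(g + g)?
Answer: -19/46215 ≈ -0.00041112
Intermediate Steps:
x(g) = 4 (x(g) = 3 + (g + g)/(g + g) = 3 + (2*g)/((2*g)) = 3 + (2*g)*(1/(2*g)) = 3 + 1 = 4)
B(n, s) = 19 (B(n, s) = (56 - 41) + 4 = 15 + 4 = 19)
B(-161, (158 - 25)/(21 - 94))/(-19196 - 27019) = 19/(-19196 - 27019) = 19/(-46215) = 19*(-1/46215) = -19/46215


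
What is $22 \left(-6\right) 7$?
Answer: $-924$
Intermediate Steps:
$22 \left(-6\right) 7 = \left(-132\right) 7 = -924$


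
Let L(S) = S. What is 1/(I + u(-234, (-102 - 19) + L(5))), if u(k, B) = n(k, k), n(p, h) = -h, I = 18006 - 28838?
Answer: -1/10598 ≈ -9.4357e-5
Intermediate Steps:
I = -10832
u(k, B) = -k
1/(I + u(-234, (-102 - 19) + L(5))) = 1/(-10832 - 1*(-234)) = 1/(-10832 + 234) = 1/(-10598) = -1/10598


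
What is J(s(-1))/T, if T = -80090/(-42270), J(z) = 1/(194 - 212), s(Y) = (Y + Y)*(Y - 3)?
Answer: -1409/48054 ≈ -0.029321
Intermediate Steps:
s(Y) = 2*Y*(-3 + Y) (s(Y) = (2*Y)*(-3 + Y) = 2*Y*(-3 + Y))
J(z) = -1/18 (J(z) = 1/(-18) = -1/18)
T = 8009/4227 (T = -80090*(-1/42270) = 8009/4227 ≈ 1.8947)
J(s(-1))/T = -1/(18*8009/4227) = -1/18*4227/8009 = -1409/48054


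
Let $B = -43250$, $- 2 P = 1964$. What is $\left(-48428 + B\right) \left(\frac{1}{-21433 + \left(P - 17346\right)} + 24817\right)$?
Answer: $- \frac{90463150619008}{39761} \approx -2.2752 \cdot 10^{9}$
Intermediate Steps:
$P = -982$ ($P = \left(- \frac{1}{2}\right) 1964 = -982$)
$\left(-48428 + B\right) \left(\frac{1}{-21433 + \left(P - 17346\right)} + 24817\right) = \left(-48428 - 43250\right) \left(\frac{1}{-21433 - 18328} + 24817\right) = - 91678 \left(\frac{1}{-21433 - 18328} + 24817\right) = - 91678 \left(\frac{1}{-39761} + 24817\right) = - 91678 \left(- \frac{1}{39761} + 24817\right) = \left(-91678\right) \frac{986748736}{39761} = - \frac{90463150619008}{39761}$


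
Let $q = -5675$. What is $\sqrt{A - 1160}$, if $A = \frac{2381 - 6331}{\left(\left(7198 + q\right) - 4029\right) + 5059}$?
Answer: $\frac{i \sqrt{7570742790}}{2553} \approx 34.081 i$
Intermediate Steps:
$A = - \frac{3950}{2553}$ ($A = \frac{2381 - 6331}{\left(\left(7198 - 5675\right) - 4029\right) + 5059} = - \frac{3950}{\left(1523 - 4029\right) + 5059} = - \frac{3950}{-2506 + 5059} = - \frac{3950}{2553} \approx -1.5472$)
$\sqrt{A - 1160} = \sqrt{- \frac{3950}{2553} - 1160} = \sqrt{- \frac{2965430}{2553}} = \frac{i \sqrt{7570742790}}{2553}$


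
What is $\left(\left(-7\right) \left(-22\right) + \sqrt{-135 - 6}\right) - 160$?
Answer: $-6 + i \sqrt{141} \approx -6.0 + 11.874 i$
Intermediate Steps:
$\left(\left(-7\right) \left(-22\right) + \sqrt{-135 - 6}\right) - 160 = \left(154 + \sqrt{-141}\right) - 160 = \left(154 + i \sqrt{141}\right) - 160 = -6 + i \sqrt{141}$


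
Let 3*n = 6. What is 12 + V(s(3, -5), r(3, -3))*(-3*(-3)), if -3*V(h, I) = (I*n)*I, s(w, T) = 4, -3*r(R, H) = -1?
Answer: 34/3 ≈ 11.333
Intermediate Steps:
n = 2 (n = (1/3)*6 = 2)
r(R, H) = 1/3 (r(R, H) = -1/3*(-1) = 1/3)
V(h, I) = -2*I**2/3 (V(h, I) = -I*2*I/3 = -2*I*I/3 = -2*I**2/3)
12 + V(s(3, -5), r(3, -3))*(-3*(-3)) = 12 + (-2*(1/3)**2/3)*(-3*(-3)) = 12 - 2/3*1/9*9 = 12 - 2/27*9 = 12 - 2/3 = 34/3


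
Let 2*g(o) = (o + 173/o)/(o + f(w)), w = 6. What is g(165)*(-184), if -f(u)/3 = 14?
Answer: -2520616/20295 ≈ -124.20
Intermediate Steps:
f(u) = -42 (f(u) = -3*14 = -42)
g(o) = (o + 173/o)/(2*(-42 + o)) (g(o) = ((o + 173/o)/(o - 42))/2 = ((o + 173/o)/(-42 + o))/2 = (o + 173/o)/(2*(-42 + o)))
g(165)*(-184) = ((1/2)*(173 + 165**2)/(165*(-42 + 165)))*(-184) = ((1/2)*(1/165)*(173 + 27225)/123)*(-184) = ((1/2)*(1/165)*(1/123)*27398)*(-184) = (13699/20295)*(-184) = -2520616/20295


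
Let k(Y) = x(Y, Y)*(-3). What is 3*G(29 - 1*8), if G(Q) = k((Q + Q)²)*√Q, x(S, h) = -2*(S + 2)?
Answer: 31788*√21 ≈ 1.4567e+5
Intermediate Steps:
x(S, h) = -4 - 2*S (x(S, h) = -2*(2 + S) = -4 - 2*S)
k(Y) = 12 + 6*Y (k(Y) = (-4 - 2*Y)*(-3) = 12 + 6*Y)
G(Q) = √Q*(12 + 24*Q²) (G(Q) = (12 + 6*(Q + Q)²)*√Q = (12 + 6*(2*Q)²)*√Q = (12 + 6*(4*Q²))*√Q = (12 + 24*Q²)*√Q = √Q*(12 + 24*Q²))
3*G(29 - 1*8) = 3*(√(29 - 1*8)*(12 + 24*(29 - 1*8)²)) = 3*(√(29 - 8)*(12 + 24*(29 - 8)²)) = 3*(√21*(12 + 24*21²)) = 3*(√21*(12 + 24*441)) = 3*(√21*(12 + 10584)) = 3*(√21*10596) = 3*(10596*√21) = 31788*√21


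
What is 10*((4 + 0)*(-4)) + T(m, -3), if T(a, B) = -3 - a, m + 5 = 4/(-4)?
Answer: -157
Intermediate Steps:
m = -6 (m = -5 + 4/(-4) = -5 + 4*(-¼) = -5 - 1 = -6)
10*((4 + 0)*(-4)) + T(m, -3) = 10*((4 + 0)*(-4)) + (-3 - 1*(-6)) = 10*(4*(-4)) + (-3 + 6) = 10*(-16) + 3 = -160 + 3 = -157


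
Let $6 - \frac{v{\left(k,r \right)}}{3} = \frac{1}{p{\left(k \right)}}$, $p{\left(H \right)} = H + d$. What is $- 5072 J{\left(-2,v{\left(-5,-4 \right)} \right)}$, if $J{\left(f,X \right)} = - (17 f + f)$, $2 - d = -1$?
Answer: $-182592$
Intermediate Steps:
$d = 3$ ($d = 2 - -1 = 2 + 1 = 3$)
$p{\left(H \right)} = 3 + H$ ($p{\left(H \right)} = H + 3 = 3 + H$)
$v{\left(k,r \right)} = 18 - \frac{3}{3 + k}$
$J{\left(f,X \right)} = - 18 f$
$- 5072 J{\left(-2,v{\left(-5,-4 \right)} \right)} = - 5072 \left(\left(-18\right) \left(-2\right)\right) = \left(-5072\right) 36 = -182592$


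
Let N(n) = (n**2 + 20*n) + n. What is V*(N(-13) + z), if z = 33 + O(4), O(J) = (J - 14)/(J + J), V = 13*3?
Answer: -11271/4 ≈ -2817.8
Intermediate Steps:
N(n) = n**2 + 21*n
V = 39
O(J) = (-14 + J)/(2*J) (O(J) = (-14 + J)/((2*J)) = (-14 + J)*(1/(2*J)) = (-14 + J)/(2*J))
z = 127/4 (z = 33 + (1/2)*(-14 + 4)/4 = 33 + (1/2)*(1/4)*(-10) = 33 - 5/4 = 127/4 ≈ 31.750)
V*(N(-13) + z) = 39*(-13*(21 - 13) + 127/4) = 39*(-13*8 + 127/4) = 39*(-104 + 127/4) = 39*(-289/4) = -11271/4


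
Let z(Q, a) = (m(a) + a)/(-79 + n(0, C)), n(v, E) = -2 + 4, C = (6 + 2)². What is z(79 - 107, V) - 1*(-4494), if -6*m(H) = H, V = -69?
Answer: 692191/154 ≈ 4494.8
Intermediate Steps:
m(H) = -H/6
C = 64 (C = 8² = 64)
n(v, E) = 2
z(Q, a) = -5*a/462 (z(Q, a) = (-a/6 + a)/(-79 + 2) = (5*a/6)/(-77) = (5*a/6)*(-1/77) = -5*a/462)
z(79 - 107, V) - 1*(-4494) = -5/462*(-69) - 1*(-4494) = 115/154 + 4494 = 692191/154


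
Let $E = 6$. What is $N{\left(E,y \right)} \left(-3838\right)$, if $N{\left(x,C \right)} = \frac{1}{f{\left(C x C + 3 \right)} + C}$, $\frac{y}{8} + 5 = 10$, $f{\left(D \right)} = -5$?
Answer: $- \frac{3838}{35} \approx -109.66$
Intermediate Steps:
$y = 40$ ($y = -40 + 8 \cdot 10 = -40 + 80 = 40$)
$N{\left(x,C \right)} = \frac{1}{-5 + C}$
$N{\left(E,y \right)} \left(-3838\right) = \frac{1}{-5 + 40} \left(-3838\right) = \frac{1}{35} \left(-3838\right) = - \frac{3838}{35}$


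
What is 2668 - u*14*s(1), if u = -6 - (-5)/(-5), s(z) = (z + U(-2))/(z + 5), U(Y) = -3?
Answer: 7906/3 ≈ 2635.3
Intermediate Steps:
s(z) = (-3 + z)/(5 + z) (s(z) = (z - 3)/(z + 5) = (-3 + z)/(5 + z))
u = -7 (u = -6 - (-5)*(-1)/5 = -6 - 1*1 = -6 - 1 = -7)
2668 - u*14*s(1) = 2668 - (-7*14)*(-3 + 1)/(5 + 1) = 2668 - (-98)*-2/6 = 2668 - (-98)*(⅙)*(-2) = 2668 - (-98)*(-1)/3 = 2668 - 1*98/3 = 2668 - 98/3 = 7906/3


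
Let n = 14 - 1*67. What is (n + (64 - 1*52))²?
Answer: 1681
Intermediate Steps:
n = -53 (n = 14 - 67 = -53)
(n + (64 - 1*52))² = (-53 + (64 - 1*52))² = (-53 + (64 - 52))² = (-53 + 12)² = (-41)² = 1681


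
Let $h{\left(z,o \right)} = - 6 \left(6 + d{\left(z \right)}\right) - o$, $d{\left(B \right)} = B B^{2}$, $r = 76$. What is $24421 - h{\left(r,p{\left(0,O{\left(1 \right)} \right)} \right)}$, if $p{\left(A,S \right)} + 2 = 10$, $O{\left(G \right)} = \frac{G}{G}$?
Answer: $2658321$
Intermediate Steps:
$O{\left(G \right)} = 1$
$d{\left(B \right)} = B^{3}$
$p{\left(A,S \right)} = 8$ ($p{\left(A,S \right)} = -2 + 10 = 8$)
$h{\left(z,o \right)} = -36 - o - 6 z^{3}$ ($h{\left(z,o \right)} = - 6 \left(6 + z^{3}\right) - o = \left(-36 - 6 z^{3}\right) - o = -36 - o - 6 z^{3}$)
$24421 - h{\left(r,p{\left(0,O{\left(1 \right)} \right)} \right)} = 24421 - \left(-36 - 8 - 6 \cdot 76^{3}\right) = 24421 - \left(-36 - 8 - 2633856\right) = 24421 - -2633900 = 24421 + 2633900 = 2658321$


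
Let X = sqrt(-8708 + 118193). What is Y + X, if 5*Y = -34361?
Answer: -34361/5 + 3*sqrt(12165) ≈ -6541.3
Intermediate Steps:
X = 3*sqrt(12165) (X = sqrt(109485) = 3*sqrt(12165) ≈ 330.89)
Y = -34361/5 (Y = (1/5)*(-34361) = -34361/5 ≈ -6872.2)
Y + X = -34361/5 + 3*sqrt(12165)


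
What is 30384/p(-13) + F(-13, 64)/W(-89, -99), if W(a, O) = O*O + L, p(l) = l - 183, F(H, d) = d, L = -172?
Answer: -73138748/471821 ≈ -155.01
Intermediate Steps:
p(l) = -183 + l
W(a, O) = -172 + O² (W(a, O) = O*O - 172 = O² - 172 = -172 + O²)
30384/p(-13) + F(-13, 64)/W(-89, -99) = 30384/(-183 - 13) + 64/(-172 + (-99)²) = 30384/(-196) + 64/(-172 + 9801) = 30384*(-1/196) + 64/9629 = -7596/49 + 64*(1/9629) = -7596/49 + 64/9629 = -73138748/471821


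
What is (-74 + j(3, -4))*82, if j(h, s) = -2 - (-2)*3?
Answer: -5740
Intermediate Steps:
j(h, s) = 4 (j(h, s) = -2 - 1*(-6) = -2 + 6 = 4)
(-74 + j(3, -4))*82 = (-74 + 4)*82 = -70*82 = -5740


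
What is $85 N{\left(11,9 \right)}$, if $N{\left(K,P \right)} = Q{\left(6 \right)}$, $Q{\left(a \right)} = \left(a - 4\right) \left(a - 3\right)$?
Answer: $510$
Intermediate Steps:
$Q{\left(a \right)} = \left(-4 + a\right) \left(-3 + a\right)$
$N{\left(K,P \right)} = 6$ ($N{\left(K,P \right)} = 12 + 6^{2} - 42 = 12 + 36 - 42 = 6$)
$85 N{\left(11,9 \right)} = 85 \cdot 6 = 510$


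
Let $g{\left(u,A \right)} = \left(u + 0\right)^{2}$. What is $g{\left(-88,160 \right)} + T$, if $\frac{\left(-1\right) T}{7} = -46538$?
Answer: $333510$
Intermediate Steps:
$g{\left(u,A \right)} = u^{2}$
$T = 325766$ ($T = \left(-7\right) \left(-46538\right) = 325766$)
$g{\left(-88,160 \right)} + T = \left(-88\right)^{2} + 325766 = 7744 + 325766 = 333510$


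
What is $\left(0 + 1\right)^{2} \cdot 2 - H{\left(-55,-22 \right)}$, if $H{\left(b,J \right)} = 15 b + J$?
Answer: $849$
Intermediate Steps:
$H{\left(b,J \right)} = J + 15 b$
$\left(0 + 1\right)^{2} \cdot 2 - H{\left(-55,-22 \right)} = \left(0 + 1\right)^{2} \cdot 2 - \left(-22 + 15 \left(-55\right)\right) = 1^{2} \cdot 2 - \left(-22 - 825\right) = 1 \cdot 2 - -847 = 2 + 847 = 849$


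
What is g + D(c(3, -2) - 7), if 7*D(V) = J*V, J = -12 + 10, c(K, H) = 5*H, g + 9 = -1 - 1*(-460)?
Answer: 3184/7 ≈ 454.86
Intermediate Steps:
g = 450 (g = -9 + (-1 - 1*(-460)) = -9 + (-1 + 460) = -9 + 459 = 450)
J = -2
D(V) = -2*V/7 (D(V) = (-2*V)/7 = -2*V/7)
g + D(c(3, -2) - 7) = 450 - 2*(5*(-2) - 7)/7 = 450 - 2*(-10 - 7)/7 = 450 - 2/7*(-17) = 450 + 34/7 = 3184/7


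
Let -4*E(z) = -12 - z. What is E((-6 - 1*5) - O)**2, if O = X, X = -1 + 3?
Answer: 1/16 ≈ 0.062500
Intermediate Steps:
X = 2
O = 2
E(z) = 3 + z/4 (E(z) = -(-12 - z)/4 = 3 + z/4)
E((-6 - 1*5) - O)**2 = (3 + ((-6 - 1*5) - 1*2)/4)**2 = (3 + ((-6 - 5) - 2)/4)**2 = (3 + (-11 - 2)/4)**2 = (3 + (1/4)*(-13))**2 = (3 - 13/4)**2 = (-1/4)**2 = 1/16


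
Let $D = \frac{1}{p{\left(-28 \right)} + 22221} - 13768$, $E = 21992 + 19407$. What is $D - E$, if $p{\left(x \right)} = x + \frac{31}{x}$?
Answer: $- \frac{34279284263}{621373} \approx -55167.0$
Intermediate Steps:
$E = 41399$
$D = - \frac{8555063436}{621373}$ ($D = \frac{1}{\left(-28 + \frac{31}{-28}\right) + 22221} - 13768 = \frac{1}{\left(-28 + 31 \left(- \frac{1}{28}\right)\right) + 22221} - 13768 = \frac{1}{\left(-28 - \frac{31}{28}\right) + 22221} - 13768 = \frac{1}{- \frac{815}{28} + 22221} - 13768 = \frac{1}{\frac{621373}{28}} - 13768 = \frac{28}{621373} - 13768 = - \frac{8555063436}{621373} \approx -13768.0$)
$D - E = - \frac{8555063436}{621373} - 41399 = - \frac{34279284263}{621373}$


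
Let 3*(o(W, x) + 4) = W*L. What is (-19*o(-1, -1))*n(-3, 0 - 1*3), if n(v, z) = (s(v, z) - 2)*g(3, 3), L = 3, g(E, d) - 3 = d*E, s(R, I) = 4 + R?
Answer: -1140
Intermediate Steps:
g(E, d) = 3 + E*d (g(E, d) = 3 + d*E = 3 + E*d)
n(v, z) = 24 + 12*v (n(v, z) = ((4 + v) - 2)*(3 + 3*3) = (2 + v)*(3 + 9) = (2 + v)*12 = 24 + 12*v)
o(W, x) = -4 + W (o(W, x) = -4 + (W*3)/3 = -4 + (3*W)/3 = -4 + W)
(-19*o(-1, -1))*n(-3, 0 - 1*3) = (-19*(-4 - 1))*(24 + 12*(-3)) = (-19*(-5))*(24 - 36) = 95*(-12) = -1140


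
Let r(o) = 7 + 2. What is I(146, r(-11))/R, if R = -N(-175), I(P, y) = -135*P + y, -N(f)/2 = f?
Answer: 19701/350 ≈ 56.289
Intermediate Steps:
r(o) = 9
N(f) = -2*f
I(P, y) = y - 135*P
R = -350 (R = -(-2)*(-175) = -1*350 = -350)
I(146, r(-11))/R = (9 - 135*146)/(-350) = (9 - 19710)*(-1/350) = -19701*(-1/350) = 19701/350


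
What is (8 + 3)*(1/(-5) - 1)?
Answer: -66/5 ≈ -13.200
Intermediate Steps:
(8 + 3)*(1/(-5) - 1) = 11*(-⅕ - 1) = 11*(-6/5) = -66/5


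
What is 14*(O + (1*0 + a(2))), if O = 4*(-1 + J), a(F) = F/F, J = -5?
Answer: -322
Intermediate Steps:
a(F) = 1
O = -24 (O = 4*(-1 - 5) = 4*(-6) = -24)
14*(O + (1*0 + a(2))) = 14*(-24 + (1*0 + 1)) = 14*(-24 + (0 + 1)) = 14*(-24 + 1) = 14*(-23) = -322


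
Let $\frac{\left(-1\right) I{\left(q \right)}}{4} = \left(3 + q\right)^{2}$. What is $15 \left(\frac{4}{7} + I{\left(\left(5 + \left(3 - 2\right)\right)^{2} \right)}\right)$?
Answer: $- \frac{638760}{7} \approx -91251.0$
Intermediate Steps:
$I{\left(q \right)} = - 4 \left(3 + q\right)^{2}$
$15 \left(\frac{4}{7} + I{\left(\left(5 + \left(3 - 2\right)\right)^{2} \right)}\right) = 15 \left(\frac{4}{7} - 4 \left(3 + \left(5 + \left(3 - 2\right)\right)^{2}\right)^{2}\right) = 15 \left(4 \cdot \frac{1}{7} - 4 \left(3 + \left(5 + 1\right)^{2}\right)^{2}\right) = 15 \left(\frac{4}{7} - 4 \left(3 + 6^{2}\right)^{2}\right) = 15 \left(\frac{4}{7} - 4 \left(3 + 36\right)^{2}\right) = 15 \left(\frac{4}{7} - 4 \cdot 39^{2}\right) = 15 \left(\frac{4}{7} - 6084\right) = 15 \left(- \frac{42584}{7}\right) = - \frac{638760}{7}$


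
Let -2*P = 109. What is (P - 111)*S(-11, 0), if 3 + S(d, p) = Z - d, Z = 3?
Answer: -3641/2 ≈ -1820.5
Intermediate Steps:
S(d, p) = -d (S(d, p) = -3 + (3 - d) = -d)
P = -109/2 (P = -½*109 = -109/2 ≈ -54.500)
(P - 111)*S(-11, 0) = (-109/2 - 111)*(-1*(-11)) = -331/2*11 = -3641/2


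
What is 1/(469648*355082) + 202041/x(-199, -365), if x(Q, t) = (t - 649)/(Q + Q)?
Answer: 171921073137914029/2167926164768 ≈ 79302.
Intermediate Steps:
x(Q, t) = (-649 + t)/(2*Q) (x(Q, t) = (-649 + t)/((2*Q)) = (-649 + t)*(1/(2*Q)) = (-649 + t)/(2*Q))
1/(469648*355082) + 202041/x(-199, -365) = 1/(469648*355082) + 202041/(((½)*(-649 - 365)/(-199))) = (1/469648)*(1/355082) + 202041/(((½)*(-1/199)*(-1014))) = 1/166763551136 + 202041/(507/199) = 1/166763551136 + 202041*(199/507) = 1/166763551136 + 13402053/169 = 171921073137914029/2167926164768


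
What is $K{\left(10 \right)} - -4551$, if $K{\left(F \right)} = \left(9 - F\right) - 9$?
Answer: $4541$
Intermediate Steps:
$K{\left(F \right)} = - F$
$K{\left(10 \right)} - -4551 = \left(-1\right) 10 - -4551 = -10 + 4551 = 4541$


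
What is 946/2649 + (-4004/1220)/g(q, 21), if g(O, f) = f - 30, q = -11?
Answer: 1749473/2423835 ≈ 0.72178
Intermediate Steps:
g(O, f) = -30 + f
946/2649 + (-4004/1220)/g(q, 21) = 946/2649 + (-4004/1220)/(-30 + 21) = 946*(1/2649) - 4004*1/1220/(-9) = 946/2649 - 1001/305*(-⅑) = 946/2649 + 1001/2745 = 1749473/2423835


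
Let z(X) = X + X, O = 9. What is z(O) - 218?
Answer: -200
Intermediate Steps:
z(X) = 2*X
z(O) - 218 = 2*9 - 218 = 18 - 218 = -200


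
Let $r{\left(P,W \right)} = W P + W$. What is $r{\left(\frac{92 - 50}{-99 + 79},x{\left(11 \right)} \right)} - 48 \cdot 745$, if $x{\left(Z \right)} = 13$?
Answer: $- \frac{357743}{10} \approx -35774.0$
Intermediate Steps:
$r{\left(P,W \right)} = W + P W$ ($r{\left(P,W \right)} = P W + W = W + P W$)
$r{\left(\frac{92 - 50}{-99 + 79},x{\left(11 \right)} \right)} - 48 \cdot 745 = 13 \left(1 + \frac{92 - 50}{-99 + 79}\right) - 48 \cdot 745 = 13 \left(1 + \frac{42}{-20}\right) - 35760 = 13 \left(1 + 42 \left(- \frac{1}{20}\right)\right) - 35760 = 13 \left(1 - \frac{21}{10}\right) - 35760 = 13 \left(- \frac{11}{10}\right) - 35760 = - \frac{143}{10} - 35760 = - \frac{357743}{10}$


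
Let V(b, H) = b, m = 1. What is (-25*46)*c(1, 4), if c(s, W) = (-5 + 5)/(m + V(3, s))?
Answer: 0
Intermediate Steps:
c(s, W) = 0 (c(s, W) = (-5 + 5)/(1 + 3) = 0/4 = 0*(¼) = 0)
(-25*46)*c(1, 4) = -25*46*0 = -1150*0 = 0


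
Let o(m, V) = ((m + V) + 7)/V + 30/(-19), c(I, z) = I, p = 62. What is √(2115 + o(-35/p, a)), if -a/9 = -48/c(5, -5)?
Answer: 13*√2500190734/14136 ≈ 45.984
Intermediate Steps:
a = 432/5 (a = -(-432)/5 = -9*(-48/5) = 432/5 ≈ 86.400)
o(m, V) = -30/19 + (7 + V + m)/V (o(m, V) = ((V + m) + 7)/V + 30*(-1/19) = (7 + V + m)/V - 30/19 = -30/19 + (7 + V + m)/V)
√(2115 + o(-35/p, a)) = √(2115 + (7 - 35/62 - 11/19*432/5)/(432/5)) = √(2115 + 5*(7 - 35*1/62 - 4752/95)/432) = √(2115 + 5*(7 - 35/62 - 4752/95)/432) = √(2115 + (5/432)*(-256719/5890)) = √(2115 - 85573/169632) = √(358686107/169632) = 13*√2500190734/14136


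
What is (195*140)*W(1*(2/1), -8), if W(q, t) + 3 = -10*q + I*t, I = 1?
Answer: -846300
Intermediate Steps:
W(q, t) = -3 + t - 10*q (W(q, t) = -3 + (-10*q + 1*t) = -3 + (-10*q + t) = -3 + (t - 10*q) = -3 + t - 10*q)
(195*140)*W(1*(2/1), -8) = (195*140)*(-3 - 8 - 10*2/1) = 27300*(-3 - 8 - 10*2*1) = 27300*(-3 - 8 - 10*2) = 27300*(-3 - 8 - 20) = 27300*(-31) = -846300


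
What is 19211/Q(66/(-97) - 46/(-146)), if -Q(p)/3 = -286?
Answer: 19211/858 ≈ 22.390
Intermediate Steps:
Q(p) = 858 (Q(p) = -3*(-286) = 858)
19211/Q(66/(-97) - 46/(-146)) = 19211/858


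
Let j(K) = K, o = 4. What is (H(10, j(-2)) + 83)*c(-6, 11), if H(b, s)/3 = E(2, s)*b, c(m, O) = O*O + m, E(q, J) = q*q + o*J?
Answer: -4255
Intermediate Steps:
E(q, J) = q**2 + 4*J (E(q, J) = q*q + 4*J = q**2 + 4*J)
c(m, O) = m + O**2 (c(m, O) = O**2 + m = m + O**2)
H(b, s) = 3*b*(4 + 4*s) (H(b, s) = 3*((2**2 + 4*s)*b) = 3*((4 + 4*s)*b) = 3*(b*(4 + 4*s)) = 3*b*(4 + 4*s))
(H(10, j(-2)) + 83)*c(-6, 11) = (12*10*(1 - 2) + 83)*(-6 + 11**2) = (12*10*(-1) + 83)*(-6 + 121) = (-120 + 83)*115 = -37*115 = -4255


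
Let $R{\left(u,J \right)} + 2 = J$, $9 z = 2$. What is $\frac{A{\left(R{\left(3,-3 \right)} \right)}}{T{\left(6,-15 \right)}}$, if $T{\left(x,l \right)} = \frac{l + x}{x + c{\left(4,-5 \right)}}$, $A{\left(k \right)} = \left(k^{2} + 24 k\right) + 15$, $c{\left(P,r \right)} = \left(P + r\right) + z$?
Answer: $\frac{3760}{81} \approx 46.42$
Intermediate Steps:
$z = \frac{2}{9}$ ($z = \frac{1}{9} \cdot 2 = \frac{2}{9} \approx 0.22222$)
$R{\left(u,J \right)} = -2 + J$
$c{\left(P,r \right)} = \frac{2}{9} + P + r$ ($c{\left(P,r \right)} = \left(P + r\right) + \frac{2}{9} = \frac{2}{9} + P + r$)
$A{\left(k \right)} = 15 + k^{2} + 24 k$
$T{\left(x,l \right)} = \frac{l + x}{- \frac{7}{9} + x}$ ($T{\left(x,l \right)} = \frac{l + x}{x + \left(\frac{2}{9} + 4 - 5\right)} = \frac{l + x}{x - \frac{7}{9}} = \frac{l + x}{- \frac{7}{9} + x}$)
$\frac{A{\left(R{\left(3,-3 \right)} \right)}}{T{\left(6,-15 \right)}} = \frac{15 + \left(-2 - 3\right)^{2} + 24 \left(-2 - 3\right)}{9 \frac{1}{-7 + 9 \cdot 6} \left(-15 + 6\right)} = \frac{15 + \left(-5\right)^{2} + 24 \left(-5\right)}{9 \frac{1}{-7 + 54} \left(-9\right)} = \frac{15 + 25 - 120}{9 \cdot \frac{1}{47} \left(-9\right)} = - \frac{80}{9 \cdot \frac{1}{47} \left(-9\right)} = - \frac{80}{- \frac{81}{47}} = \left(-80\right) \left(- \frac{47}{81}\right) = \frac{3760}{81}$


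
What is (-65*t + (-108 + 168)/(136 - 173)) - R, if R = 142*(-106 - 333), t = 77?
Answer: 2121261/37 ≈ 57331.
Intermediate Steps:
R = -62338 (R = 142*(-439) = -62338)
(-65*t + (-108 + 168)/(136 - 173)) - R = (-65*77 + (-108 + 168)/(136 - 173)) - 1*(-62338) = (-5005 + 60/(-37)) + 62338 = (-5005 + 60*(-1/37)) + 62338 = (-5005 - 60/37) + 62338 = -185245/37 + 62338 = 2121261/37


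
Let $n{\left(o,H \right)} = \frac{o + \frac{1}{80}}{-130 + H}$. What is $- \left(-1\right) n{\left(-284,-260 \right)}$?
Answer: $\frac{7573}{10400} \approx 0.72817$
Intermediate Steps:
$n{\left(o,H \right)} = \frac{\frac{1}{80} + o}{-130 + H}$ ($n{\left(o,H \right)} = \frac{o + \frac{1}{80}}{-130 + H} = \frac{\frac{1}{80} + o}{-130 + H}$)
$- \left(-1\right) n{\left(-284,-260 \right)} = - \left(-1\right) \frac{\frac{1}{80} - 284}{-130 - 260} = - \left(-1\right) \frac{1}{-390} \left(- \frac{22719}{80}\right) = - \left(-1\right) \left(\left(- \frac{1}{390}\right) \left(- \frac{22719}{80}\right)\right) = - \frac{\left(-1\right) 7573}{10400} = \left(-1\right) \left(- \frac{7573}{10400}\right) = \frac{7573}{10400}$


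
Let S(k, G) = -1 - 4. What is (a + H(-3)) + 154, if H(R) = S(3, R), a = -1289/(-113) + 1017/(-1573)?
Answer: 28397277/177749 ≈ 159.76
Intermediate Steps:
S(k, G) = -5
a = 1912676/177749 (a = -1289*(-1/113) + 1017*(-1/1573) = 1289/113 - 1017/1573 = 1912676/177749 ≈ 10.761)
H(R) = -5
(a + H(-3)) + 154 = (1912676/177749 - 5) + 154 = 1023931/177749 + 154 = 28397277/177749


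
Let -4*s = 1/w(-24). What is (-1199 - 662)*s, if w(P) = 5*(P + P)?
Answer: -1861/960 ≈ -1.9385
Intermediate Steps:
w(P) = 10*P (w(P) = 5*(2*P) = 10*P)
s = 1/960 (s = -1/(4*(10*(-24))) = -¼/(-240) = -¼*(-1/240) = 1/960 ≈ 0.0010417)
(-1199 - 662)*s = (-1199 - 662)*(1/960) = -1861*1/960 = -1861/960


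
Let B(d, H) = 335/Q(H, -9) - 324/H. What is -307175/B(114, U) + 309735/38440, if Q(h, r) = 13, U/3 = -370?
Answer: -5675672514881/481860776 ≈ -11779.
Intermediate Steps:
U = -1110 (U = 3*(-370) = -1110)
B(d, H) = 335/13 - 324/H
-307175/B(114, U) + 309735/38440 = -307175/(335/13 - 324/(-1110)) + 309735/38440 = -307175/(335/13 - 324*(-1/1110)) + 309735*(1/38440) = -307175/(335/13 + 54/185) + 61947/7688 = -307175/62677/2405 + 61947/7688 = -307175*2405/62677 + 61947/7688 = -738755875/62677 + 61947/7688 = -5675672514881/481860776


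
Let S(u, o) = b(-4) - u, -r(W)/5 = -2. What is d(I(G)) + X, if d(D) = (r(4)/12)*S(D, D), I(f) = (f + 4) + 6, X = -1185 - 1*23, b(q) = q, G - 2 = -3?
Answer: -7313/6 ≈ -1218.8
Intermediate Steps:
G = -1 (G = 2 - 3 = -1)
r(W) = 10 (r(W) = -5*(-2) = 10)
S(u, o) = -4 - u
X = -1208 (X = -1185 - 23 = -1208)
I(f) = 10 + f (I(f) = (4 + f) + 6 = 10 + f)
d(D) = -10/3 - 5*D/6 (d(D) = (10/12)*(-4 - D) = (10*(1/12))*(-4 - D) = 5*(-4 - D)/6 = -10/3 - 5*D/6)
d(I(G)) + X = (-10/3 - 5*(10 - 1)/6) - 1208 = (-10/3 - ⅚*9) - 1208 = (-10/3 - 15/2) - 1208 = -65/6 - 1208 = -7313/6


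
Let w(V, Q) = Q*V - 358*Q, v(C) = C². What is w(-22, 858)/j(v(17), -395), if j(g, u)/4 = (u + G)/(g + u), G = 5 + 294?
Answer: -720005/8 ≈ -90001.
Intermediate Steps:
G = 299
w(V, Q) = -358*Q + Q*V
j(g, u) = 4*(299 + u)/(g + u) (j(g, u) = 4*((u + 299)/(g + u)) = 4*((299 + u)/(g + u)) = 4*(299 + u)/(g + u))
w(-22, 858)/j(v(17), -395) = (858*(-358 - 22))/((4*(299 - 395)/(17² - 395))) = (858*(-380))/((4*(-96)/(289 - 395))) = -326040/(4*(-96)/(-106)) = -326040/(4*(-1/106)*(-96)) = -326040/192/53 = -326040*53/192 = -720005/8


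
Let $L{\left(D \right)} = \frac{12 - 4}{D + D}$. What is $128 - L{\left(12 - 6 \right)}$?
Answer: $\frac{382}{3} \approx 127.33$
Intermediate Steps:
$L{\left(D \right)} = \frac{4}{D}$ ($L{\left(D \right)} = \frac{8}{2 D} = 8 \frac{1}{2 D} = \frac{4}{D}$)
$128 - L{\left(12 - 6 \right)} = 128 - \frac{4}{12 - 6} = 128 - \frac{4}{6} = 128 - 4 \cdot \frac{1}{6} = 128 - \frac{2}{3} = \frac{382}{3}$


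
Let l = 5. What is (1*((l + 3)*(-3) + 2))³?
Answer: -10648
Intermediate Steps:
(1*((l + 3)*(-3) + 2))³ = (1*((5 + 3)*(-3) + 2))³ = (1*(8*(-3) + 2))³ = (1*(-24 + 2))³ = (1*(-22))³ = (-22)³ = -10648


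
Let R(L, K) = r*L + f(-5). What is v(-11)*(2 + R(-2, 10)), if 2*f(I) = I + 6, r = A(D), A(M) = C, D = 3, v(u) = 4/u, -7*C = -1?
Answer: -62/77 ≈ -0.80519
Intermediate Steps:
C = 1/7 (C = -1/7*(-1) = 1/7 ≈ 0.14286)
A(M) = 1/7
r = 1/7 ≈ 0.14286
f(I) = 3 + I/2 (f(I) = (I + 6)/2 = (6 + I)/2 = 3 + I/2)
R(L, K) = 1/2 + L/7 (R(L, K) = L/7 + (3 + (1/2)*(-5)) = L/7 + (3 - 5/2) = L/7 + 1/2 = 1/2 + L/7)
v(-11)*(2 + R(-2, 10)) = (4/(-11))*(2 + (1/2 + (1/7)*(-2))) = (4*(-1/11))*(2 + (1/2 - 2/7)) = -4*(2 + 3/14)/11 = -4/11*31/14 = -62/77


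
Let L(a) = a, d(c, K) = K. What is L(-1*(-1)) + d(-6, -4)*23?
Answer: -91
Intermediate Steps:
L(-1*(-1)) + d(-6, -4)*23 = -1*(-1) - 4*23 = 1 - 92 = -91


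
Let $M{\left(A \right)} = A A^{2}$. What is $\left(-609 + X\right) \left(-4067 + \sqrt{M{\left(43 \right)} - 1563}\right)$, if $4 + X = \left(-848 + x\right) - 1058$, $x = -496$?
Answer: $12262005 - 6030 \sqrt{19486} \approx 1.142 \cdot 10^{7}$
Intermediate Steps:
$M{\left(A \right)} = A^{3}$
$X = -2406$ ($X = -4 - 2402 = -2406$)
$\left(-609 + X\right) \left(-4067 + \sqrt{M{\left(43 \right)} - 1563}\right) = \left(-609 - 2406\right) \left(-4067 + \sqrt{43^{3} - 1563}\right) = - 3015 \left(-4067 + \sqrt{79507 - 1563}\right) = - 3015 \left(-4067 + \sqrt{77944}\right) = - 3015 \left(-4067 + 2 \sqrt{19486}\right) = 12262005 - 6030 \sqrt{19486}$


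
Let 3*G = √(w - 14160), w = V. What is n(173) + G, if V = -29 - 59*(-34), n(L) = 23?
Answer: 23 + I*√12183/3 ≈ 23.0 + 36.792*I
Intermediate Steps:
V = 1977 (V = -29 + 2006 = 1977)
w = 1977
G = I*√12183/3 (G = √(1977 - 14160)/3 = √(-12183)/3 = (I*√12183)/3 = I*√12183/3 ≈ 36.792*I)
n(173) + G = 23 + I*√12183/3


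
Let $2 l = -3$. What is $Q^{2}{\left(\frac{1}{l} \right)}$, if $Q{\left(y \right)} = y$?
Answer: $\frac{4}{9} \approx 0.44444$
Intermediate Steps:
$l = - \frac{3}{2}$ ($l = \frac{1}{2} \left(-3\right) = - \frac{3}{2} \approx -1.5$)
$Q^{2}{\left(\frac{1}{l} \right)} = \left(\frac{1}{- \frac{3}{2}}\right)^{2} = \left(- \frac{2}{3}\right)^{2} = \frac{4}{9}$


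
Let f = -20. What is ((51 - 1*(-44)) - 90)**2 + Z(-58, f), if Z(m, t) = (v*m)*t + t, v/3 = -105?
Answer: -365395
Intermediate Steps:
v = -315 (v = 3*(-105) = -315)
Z(m, t) = t - 315*m*t (Z(m, t) = (-315*m)*t + t = -315*m*t + t = t - 315*m*t)
((51 - 1*(-44)) - 90)**2 + Z(-58, f) = ((51 - 1*(-44)) - 90)**2 - 20*(1 - 315*(-58)) = ((51 + 44) - 90)**2 - 20*(1 + 18270) = (95 - 90)**2 - 20*18271 = 5**2 - 365420 = 25 - 365420 = -365395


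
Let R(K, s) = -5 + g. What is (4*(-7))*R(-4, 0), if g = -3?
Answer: 224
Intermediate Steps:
R(K, s) = -8 (R(K, s) = -5 - 3 = -8)
(4*(-7))*R(-4, 0) = (4*(-7))*(-8) = -28*(-8) = 224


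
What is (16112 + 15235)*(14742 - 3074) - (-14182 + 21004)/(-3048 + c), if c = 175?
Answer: 1050819281730/2873 ≈ 3.6576e+8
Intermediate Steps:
(16112 + 15235)*(14742 - 3074) - (-14182 + 21004)/(-3048 + c) = (16112 + 15235)*(14742 - 3074) - (-14182 + 21004)/(-3048 + 175) = 31347*11668 - 6822/(-2873) = 365756796 - 6822*(-1)/2873 = 365756796 - 1*(-6822/2873) = 365756796 + 6822/2873 = 1050819281730/2873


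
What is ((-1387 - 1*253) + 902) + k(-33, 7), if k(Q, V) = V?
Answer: -731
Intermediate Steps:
((-1387 - 1*253) + 902) + k(-33, 7) = ((-1387 - 1*253) + 902) + 7 = ((-1387 - 253) + 902) + 7 = (-1640 + 902) + 7 = -738 + 7 = -731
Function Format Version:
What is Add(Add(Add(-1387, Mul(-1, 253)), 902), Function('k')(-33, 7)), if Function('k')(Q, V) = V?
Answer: -731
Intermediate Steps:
Add(Add(Add(-1387, Mul(-1, 253)), 902), Function('k')(-33, 7)) = Add(Add(Add(-1387, Mul(-1, 253)), 902), 7) = Add(Add(Add(-1387, -253), 902), 7) = Add(Add(-1640, 902), 7) = Add(-738, 7) = -731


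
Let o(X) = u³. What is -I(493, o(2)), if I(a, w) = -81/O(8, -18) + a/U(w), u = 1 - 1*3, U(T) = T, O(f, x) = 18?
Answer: 529/8 ≈ 66.125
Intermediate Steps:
u = -2 (u = 1 - 3 = -2)
o(X) = -8 (o(X) = (-2)³ = -8)
I(a, w) = -9/2 + a/w (I(a, w) = -81/18 + a/w = -81*1/18 + a/w = -9/2 + a/w)
-I(493, o(2)) = -(-9/2 + 493/(-8)) = -(-9/2 + 493*(-⅛)) = -(-9/2 - 493/8) = -1*(-529/8) = 529/8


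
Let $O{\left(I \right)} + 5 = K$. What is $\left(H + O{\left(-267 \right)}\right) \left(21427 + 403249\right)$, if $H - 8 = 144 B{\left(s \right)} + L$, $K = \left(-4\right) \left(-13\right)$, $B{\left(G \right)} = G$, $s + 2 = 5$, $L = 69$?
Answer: $236119856$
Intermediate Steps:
$s = 3$ ($s = -2 + 5 = 3$)
$K = 52$
$O{\left(I \right)} = 47$ ($O{\left(I \right)} = -5 + 52 = 47$)
$H = 509$ ($H = 8 + \left(144 \cdot 3 + 69\right) = 8 + \left(432 + 69\right) = 8 + 501 = 509$)
$\left(H + O{\left(-267 \right)}\right) \left(21427 + 403249\right) = \left(509 + 47\right) \left(21427 + 403249\right) = 556 \cdot 424676 = 236119856$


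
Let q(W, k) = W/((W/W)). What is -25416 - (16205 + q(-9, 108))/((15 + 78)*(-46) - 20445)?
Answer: -628343572/24723 ≈ -25415.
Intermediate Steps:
q(W, k) = W (q(W, k) = W/1 = W*1 = W)
-25416 - (16205 + q(-9, 108))/((15 + 78)*(-46) - 20445) = -25416 - (16205 - 9)/((15 + 78)*(-46) - 20445) = -25416 - 16196/(93*(-46) - 20445) = -25416 - 16196/(-4278 - 20445) = -25416 - 16196/(-24723) = -25416 - 16196*(-1)/24723 = -25416 - 1*(-16196/24723) = -25416 + 16196/24723 = -628343572/24723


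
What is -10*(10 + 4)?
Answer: -140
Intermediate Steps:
-10*(10 + 4) = -10*14 = -140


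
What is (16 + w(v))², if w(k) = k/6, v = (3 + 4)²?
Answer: 21025/36 ≈ 584.03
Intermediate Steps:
v = 49 (v = 7² = 49)
w(k) = k/6 (w(k) = k*(⅙) = k/6)
(16 + w(v))² = (16 + (⅙)*49)² = (16 + 49/6)² = (145/6)² = 21025/36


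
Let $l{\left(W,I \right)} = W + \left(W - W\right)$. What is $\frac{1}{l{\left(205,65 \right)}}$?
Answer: $\frac{1}{205} \approx 0.0048781$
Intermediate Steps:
$l{\left(W,I \right)} = W$ ($l{\left(W,I \right)} = W + 0 = W$)
$\frac{1}{l{\left(205,65 \right)}} = \frac{1}{205}$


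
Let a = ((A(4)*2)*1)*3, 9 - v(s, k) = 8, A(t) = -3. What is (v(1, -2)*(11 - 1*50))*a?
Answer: 702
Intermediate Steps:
v(s, k) = 1 (v(s, k) = 9 - 1*8 = 9 - 8 = 1)
a = -18 (a = (-3*2*1)*3 = -6*1*3 = -6*3 = -18)
(v(1, -2)*(11 - 1*50))*a = (1*(11 - 1*50))*(-18) = (1*(11 - 50))*(-18) = (1*(-39))*(-18) = -39*(-18) = 702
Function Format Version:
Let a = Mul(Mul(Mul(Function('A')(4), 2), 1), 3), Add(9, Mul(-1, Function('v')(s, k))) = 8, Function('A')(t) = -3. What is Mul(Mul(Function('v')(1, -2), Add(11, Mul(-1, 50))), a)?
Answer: 702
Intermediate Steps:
Function('v')(s, k) = 1 (Function('v')(s, k) = Add(9, Mul(-1, 8)) = Add(9, -8) = 1)
a = -18 (a = Mul(Mul(Mul(-3, 2), 1), 3) = Mul(Mul(-6, 1), 3) = Mul(-6, 3) = -18)
Mul(Mul(Function('v')(1, -2), Add(11, Mul(-1, 50))), a) = Mul(Mul(1, Add(11, Mul(-1, 50))), -18) = Mul(Mul(1, Add(11, -50)), -18) = Mul(Mul(1, -39), -18) = Mul(-39, -18) = 702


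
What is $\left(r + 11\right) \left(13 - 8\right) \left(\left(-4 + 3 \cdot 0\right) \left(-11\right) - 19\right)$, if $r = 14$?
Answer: $3125$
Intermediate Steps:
$\left(r + 11\right) \left(13 - 8\right) \left(\left(-4 + 3 \cdot 0\right) \left(-11\right) - 19\right) = \left(14 + 11\right) \left(13 - 8\right) \left(\left(-4 + 3 \cdot 0\right) \left(-11\right) - 19\right) = 25 \cdot 5 \left(\left(-4 + 0\right) \left(-11\right) - 19\right) = 125 \left(\left(-4\right) \left(-11\right) - 19\right) = 125 \left(44 - 19\right) = 125 \cdot 25 = 3125$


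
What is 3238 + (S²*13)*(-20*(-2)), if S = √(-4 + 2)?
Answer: 2198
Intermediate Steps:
S = I*√2 (S = √(-2) = I*√2 ≈ 1.4142*I)
3238 + (S²*13)*(-20*(-2)) = 3238 + ((I*√2)²*13)*(-20*(-2)) = 3238 + (-2*13)*(-5*(-8)) = 3238 - 26*40 = 3238 - 1040 = 2198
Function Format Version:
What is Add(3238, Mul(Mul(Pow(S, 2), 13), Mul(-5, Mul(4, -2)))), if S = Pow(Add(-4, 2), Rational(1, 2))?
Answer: 2198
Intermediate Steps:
S = Mul(I, Pow(2, Rational(1, 2))) (S = Pow(-2, Rational(1, 2)) = Mul(I, Pow(2, Rational(1, 2))) ≈ Mul(1.4142, I))
Add(3238, Mul(Mul(Pow(S, 2), 13), Mul(-5, Mul(4, -2)))) = Add(3238, Mul(Mul(Pow(Mul(I, Pow(2, Rational(1, 2))), 2), 13), Mul(-5, Mul(4, -2)))) = Add(3238, Mul(Mul(-2, 13), Mul(-5, -8))) = Add(3238, Mul(-26, 40)) = Add(3238, -1040) = 2198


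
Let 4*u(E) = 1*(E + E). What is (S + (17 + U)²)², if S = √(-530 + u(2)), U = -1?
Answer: 65007 + 11776*I ≈ 65007.0 + 11776.0*I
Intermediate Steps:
u(E) = E/2 (u(E) = (1*(E + E))/4 = (1*(2*E))/4 = (2*E)/4 = E/2)
S = 23*I (S = √(-530 + (½)*2) = √(-530 + 1) = √(-529) = 23*I ≈ 23.0*I)
(S + (17 + U)²)² = (23*I + (17 - 1)²)² = (23*I + 16²)² = (23*I + 256)² = (256 + 23*I)²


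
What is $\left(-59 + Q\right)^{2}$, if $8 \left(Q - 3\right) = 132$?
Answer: $\frac{6241}{4} \approx 1560.3$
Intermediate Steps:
$Q = \frac{39}{2}$ ($Q = 3 + \frac{1}{8} \cdot 132 = 3 + \frac{33}{2} = \frac{39}{2} \approx 19.5$)
$\left(-59 + Q\right)^{2} = \left(-59 + \frac{39}{2}\right)^{2} = \left(- \frac{79}{2}\right)^{2} = \frac{6241}{4}$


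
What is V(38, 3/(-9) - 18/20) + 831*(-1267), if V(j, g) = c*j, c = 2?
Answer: -1052801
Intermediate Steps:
V(j, g) = 2*j
V(38, 3/(-9) - 18/20) + 831*(-1267) = 2*38 + 831*(-1267) = 76 - 1052877 = -1052801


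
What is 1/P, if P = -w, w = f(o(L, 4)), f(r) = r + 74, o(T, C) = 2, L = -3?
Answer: -1/76 ≈ -0.013158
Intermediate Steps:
f(r) = 74 + r
w = 76 (w = 74 + 2 = 76)
P = -76 (P = -1*76 = -76)
1/P = 1/(-76) = -1/76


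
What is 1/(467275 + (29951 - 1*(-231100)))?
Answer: 1/728326 ≈ 1.3730e-6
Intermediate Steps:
1/(467275 + (29951 - 1*(-231100))) = 1/(467275 + (29951 + 231100)) = 1/(467275 + 261051) = 1/728326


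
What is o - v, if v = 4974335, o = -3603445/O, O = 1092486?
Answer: -5434394950255/1092486 ≈ -4.9743e+6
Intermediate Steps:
o = -3603445/1092486 ≈ -3.2984
o - v = -3603445/1092486 - 1*4974335 = -3603445/1092486 - 4974335 = -5434394950255/1092486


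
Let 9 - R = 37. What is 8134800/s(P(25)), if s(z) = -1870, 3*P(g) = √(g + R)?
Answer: -813480/187 ≈ -4350.2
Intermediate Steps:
R = -28 (R = 9 - 1*37 = 9 - 37 = -28)
P(g) = √(-28 + g)/3 (P(g) = √(g - 28)/3 = √(-28 + g)/3)
8134800/s(P(25)) = 8134800/(-1870) = 8134800*(-1/1870) = -813480/187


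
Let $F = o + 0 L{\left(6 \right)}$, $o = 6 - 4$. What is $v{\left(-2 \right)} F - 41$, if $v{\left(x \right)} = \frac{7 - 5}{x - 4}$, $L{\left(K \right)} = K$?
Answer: $- \frac{125}{3} \approx -41.667$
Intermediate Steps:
$o = 2$
$v{\left(x \right)} = \frac{2}{-4 + x}$
$F = 2$ ($F = 2 + 0 \cdot 6 = 2 + 0 = 2$)
$v{\left(-2 \right)} F - 41 = \frac{2}{-4 - 2} \cdot 2 - 41 = \frac{2}{-6} \cdot 2 - 41 = 2 \left(- \frac{1}{6}\right) 2 - 41 = \left(- \frac{1}{3}\right) 2 - 41 = - \frac{2}{3} - 41 = - \frac{125}{3}$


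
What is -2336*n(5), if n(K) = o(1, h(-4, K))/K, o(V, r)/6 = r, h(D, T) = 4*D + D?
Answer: 56064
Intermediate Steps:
h(D, T) = 5*D
o(V, r) = 6*r
n(K) = -120/K (n(K) = (6*(5*(-4)))/K = (6*(-20))/K = -120/K)
-2336*n(5) = -(-280320)/5 = -2336*(-24) = 56064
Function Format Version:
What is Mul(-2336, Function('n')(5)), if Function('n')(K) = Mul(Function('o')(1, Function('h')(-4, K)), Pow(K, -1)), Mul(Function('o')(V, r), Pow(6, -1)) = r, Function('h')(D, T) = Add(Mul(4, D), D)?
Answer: 56064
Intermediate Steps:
Function('h')(D, T) = Mul(5, D)
Function('o')(V, r) = Mul(6, r)
Function('n')(K) = Mul(-120, Pow(K, -1)) (Function('n')(K) = Mul(Mul(6, Mul(5, -4)), Pow(K, -1)) = Mul(Mul(6, -20), Pow(K, -1)) = Mul(-120, Pow(K, -1)))
Mul(-2336, Function('n')(5)) = Mul(-2336, Mul(-120, Pow(5, -1))) = Mul(-2336, Mul(-120, Rational(1, 5))) = Mul(-2336, -24) = 56064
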